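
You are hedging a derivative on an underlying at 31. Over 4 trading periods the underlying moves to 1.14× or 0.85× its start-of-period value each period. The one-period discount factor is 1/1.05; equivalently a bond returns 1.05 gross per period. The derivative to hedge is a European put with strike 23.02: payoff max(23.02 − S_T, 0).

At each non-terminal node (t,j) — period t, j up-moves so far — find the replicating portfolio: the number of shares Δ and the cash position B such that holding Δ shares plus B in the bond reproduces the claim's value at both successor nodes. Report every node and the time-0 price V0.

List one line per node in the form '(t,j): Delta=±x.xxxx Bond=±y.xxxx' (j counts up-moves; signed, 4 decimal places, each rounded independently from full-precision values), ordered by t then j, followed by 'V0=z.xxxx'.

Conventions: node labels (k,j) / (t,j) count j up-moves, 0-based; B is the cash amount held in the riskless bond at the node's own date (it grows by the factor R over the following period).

No-arbitrage ⇒ martingale measure with p* = (R−d)/(u−d) = 0.6897.
At maturity the claim pays: V(4,0)=6.8378, V(4,1)=1.3168, V(4,2)=0.0000, V(4,3)=0.0000, V(4,4)=0.0000
Node (3,0) S=19.0379: V=(p*·1.3168+(1−p*)·6.8378)/1.05=2.8859; Δ=(1.3168−6.8378)/(21.7032−16.1822)=-1.0000; B=V−Δ·S=21.9238
Node (3,1) S=25.5331: V=(p*·0.0000+(1−p*)·1.3168)/1.05=0.3892; Δ=(0.0000−1.3168)/(29.1078−21.7032)=-0.1778; B=V−Δ·S=4.9300
Node (3,2) S=34.2445: V=(p*·0.0000+(1−p*)·0.0000)/1.05=0.0000; Δ=(0.0000−0.0000)/(39.0387−29.1078)=0.0000; B=V−Δ·S=0.0000
Node (3,3) S=45.9279: V=(p*·0.0000+(1−p*)·0.0000)/1.05=0.0000; Δ=(0.0000−0.0000)/(52.3578−39.0387)=0.0000; B=V−Δ·S=0.0000
Node (2,0) S=22.3975: V=(p*·0.3892+(1−p*)·2.8859)/1.05=1.1086; Δ=(0.3892−2.8859)/(25.5331−19.0379)=-0.3844; B=V−Δ·S=9.7180
Node (2,1) S=30.0390: V=(p*·0.0000+(1−p*)·0.3892)/1.05=0.1150; Δ=(0.0000−0.3892)/(34.2445−25.5331)=-0.0447; B=V−Δ·S=1.4571
Node (2,2) S=40.2876: V=(p*·0.0000+(1−p*)·0.0000)/1.05=0.0000; Δ=(0.0000−0.0000)/(45.9279−34.2445)=0.0000; B=V−Δ·S=0.0000
Node (1,0) S=26.3500: V=(p*·0.1150+(1−p*)·1.1086)/1.05=0.4032; Δ=(0.1150−1.1086)/(30.0390−22.3975)=-0.1300; B=V−Δ·S=3.8294
Node (1,1) S=35.3400: V=(p*·0.0000+(1−p*)·0.1150)/1.05=0.0340; Δ=(0.0000−0.1150)/(40.2876−30.0390)=-0.0112; B=V−Δ·S=0.4307
Node (0,0) S=31.0000: V=(p*·0.0340+(1−p*)·0.4032)/1.05=0.1415; Δ=(0.0340−0.4032)/(35.3400−26.3500)=-0.0411; B=V−Δ·S=1.4147
Verification: the root portfolio costs Δ(0,0)·S0 + B(0,0) = 0.1415, matching V0.

(0,0): Delta=-0.0411 Bond=1.4147
(1,0): Delta=-0.1300 Bond=3.8294
(1,1): Delta=-0.0112 Bond=0.4307
(2,0): Delta=-0.3844 Bond=9.7180
(2,1): Delta=-0.0447 Bond=1.4571
(2,2): Delta=0.0000 Bond=0.0000
(3,0): Delta=-1.0000 Bond=21.9238
(3,1): Delta=-0.1778 Bond=4.9300
(3,2): Delta=0.0000 Bond=0.0000
(3,3): Delta=0.0000 Bond=0.0000
V0=0.1415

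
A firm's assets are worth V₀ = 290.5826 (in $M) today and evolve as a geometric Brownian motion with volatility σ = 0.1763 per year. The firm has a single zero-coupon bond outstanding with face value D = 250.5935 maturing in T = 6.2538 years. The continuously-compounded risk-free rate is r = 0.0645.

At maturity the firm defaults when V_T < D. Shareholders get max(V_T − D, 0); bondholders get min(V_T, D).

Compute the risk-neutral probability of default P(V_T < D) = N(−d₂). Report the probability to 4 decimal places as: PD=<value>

PD=0.1514

Apply the equity-as-call identities (strike 250.5935, horizon 6.2538 years):
d₁ = [ln(V₀/D) + (r + σ²/2)T] / (σ√T)
   = [ln(290.5826/250.5935) + (0.0645 + 0.5·0.1763²)·6.2538] / (0.1763·√6.2538)
   = [0.148056 + 0.500559] / 0.440884 = 1.471170
d₂ = d₁ − σ√T = 1.471170 − 0.440884 = 1.030286
risk-neutral PD = N(−d₂) = N(-1.030286) = 0.151438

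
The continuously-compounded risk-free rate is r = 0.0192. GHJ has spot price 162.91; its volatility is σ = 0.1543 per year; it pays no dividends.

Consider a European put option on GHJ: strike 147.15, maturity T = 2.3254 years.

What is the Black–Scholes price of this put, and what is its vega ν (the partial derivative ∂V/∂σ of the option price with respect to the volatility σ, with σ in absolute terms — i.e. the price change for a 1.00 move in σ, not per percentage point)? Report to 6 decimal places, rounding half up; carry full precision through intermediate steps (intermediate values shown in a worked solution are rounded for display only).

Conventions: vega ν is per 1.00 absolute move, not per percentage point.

price = 5.773765
ν = 75.380107

σ√T = 0.1543·√2.3254 = 0.235296
d₁ = (ln(S/K) + (r+σ²/2)T) / (σ√T) = (ln(162.91/147.15) + (0.0192+0.1543²/2)·2.3254) / 0.235296 = (0.101745 + 0.072330) / 0.235296 = 0.739813
d₂ = d₁ − σ√T = 0.739813 − 0.235296 = 0.504517
e^{−rT} = 0.956334
N(−d₁) = 0.229707,  N(−d₂) = 0.306949
Put price V = K·e^{−rT}·N(−d₂) − S·N(−d₁) = 43.195266 − 37.421501 = 5.773765
φ(d₁) = (1/√(2π))·e^{−d₁²/2} = 0.303431
ν = S·φ(d₁)·√T = 75.380107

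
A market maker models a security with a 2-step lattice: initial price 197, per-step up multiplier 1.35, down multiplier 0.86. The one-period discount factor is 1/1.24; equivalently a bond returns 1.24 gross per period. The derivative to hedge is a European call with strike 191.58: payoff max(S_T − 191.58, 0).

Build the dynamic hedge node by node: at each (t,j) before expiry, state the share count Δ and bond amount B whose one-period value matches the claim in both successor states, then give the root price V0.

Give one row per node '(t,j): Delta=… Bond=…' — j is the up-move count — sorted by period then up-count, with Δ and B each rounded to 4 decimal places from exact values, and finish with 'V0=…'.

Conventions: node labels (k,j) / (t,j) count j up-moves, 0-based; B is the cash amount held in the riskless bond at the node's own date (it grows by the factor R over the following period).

The replicating-portfolio and risk-neutral prices coincide; use p* = (1.24−0.86)/(1.35−0.86) = 0.7755 for the latter.
Payoffs at expiry: V(2,0)=0.0000, V(2,1)=37.1370, V(2,2)=167.4525
Node (1,0) S=169.4200: V=(p*·37.1370+(1−p*)·0.0000)/1.24=23.2259; Δ=(37.1370−0.0000)/(228.7170−145.7012)=0.4473; B=V−Δ·S=-52.5639
Node (1,1) S=265.9500: V=(p*·167.4525+(1−p*)·37.1370)/1.24=111.4500; Δ=(167.4525−37.1370)/(359.0325−228.7170)=1.0000; B=V−Δ·S=-154.5000
Node (0,0) S=197.0000: V=(p*·111.4500+(1−p*)·23.2259)/1.24=73.9069; Δ=(111.4500−23.2259)/(265.9500−169.4200)=0.9140; B=V−Δ·S=-106.1422
As a check, the time-0 holding Δ(0,0)·S0 + B(0,0) comes to 73.9069 — exactly V0.

(0,0): Delta=0.9140 Bond=-106.1422
(1,0): Delta=0.4473 Bond=-52.5639
(1,1): Delta=1.0000 Bond=-154.5000
V0=73.9069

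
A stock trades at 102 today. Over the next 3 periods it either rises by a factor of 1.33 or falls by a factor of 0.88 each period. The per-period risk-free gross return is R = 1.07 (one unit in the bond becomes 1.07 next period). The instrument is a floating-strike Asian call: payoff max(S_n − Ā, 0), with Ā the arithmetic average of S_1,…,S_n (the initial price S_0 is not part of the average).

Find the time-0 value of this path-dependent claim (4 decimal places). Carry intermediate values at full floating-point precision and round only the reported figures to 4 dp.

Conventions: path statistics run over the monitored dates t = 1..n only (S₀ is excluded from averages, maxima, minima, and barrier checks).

With p* = (R−d)/(u−d) = 0.4222, sum probability × payoff across the paths and divide by R^3.
Enumerate all 2^3 = 8 price paths (U = up ×1.33, D = down ×0.88); each path with k up-moves has probability p*^k·(1−p*)^(3−k).
DDD: Ā=79.4196, payoff=0.0000, prob=0.192878
UDD: Ā=120.0320, payoff=0.0000, prob=0.140949
DUD: Ā=104.7320, payoff=0.3231, prob=0.140949
UUD: Ā=158.2881, payoff=0.4884, prob=0.103001
DDU: Ā=91.2680, payoff=13.7871, prob=0.140949
UDU: Ā=137.9391, payoff=20.8374, prob=0.103001
DUU: Ā=122.6391, payoff=36.1374, prob=0.103001
UUU: Ā=185.3523, payoff=54.6167, prob=0.075270
Price = Σ prob·payoff / R^3 = 12.018626 / 1.225043 = 9.8108

price = 9.8108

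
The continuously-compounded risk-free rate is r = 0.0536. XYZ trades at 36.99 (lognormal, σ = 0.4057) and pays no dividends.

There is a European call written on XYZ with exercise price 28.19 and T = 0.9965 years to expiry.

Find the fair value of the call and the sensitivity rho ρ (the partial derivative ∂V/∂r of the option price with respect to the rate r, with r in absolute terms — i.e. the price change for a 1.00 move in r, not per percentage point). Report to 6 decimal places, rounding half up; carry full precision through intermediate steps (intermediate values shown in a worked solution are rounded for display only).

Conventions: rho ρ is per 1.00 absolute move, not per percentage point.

price = 11.771167
ρ = 19.328830

σ√T = 0.4057·√0.9965 = 0.404989
d₁ = (ln(S/K) + (r+σ²/2)T) / (σ√T) = (ln(36.99/28.19) + (0.0536+0.4057²/2)·0.9965) / 0.404989 = (0.271680 + 0.135421) / 0.404989 = 1.005214
d₂ = d₁ − σ√T = 1.005214 − 0.404989 = 0.600224
e^{−rT} = 0.947989
N(d₁) = 0.842603,  N(d₂) = 0.725822
Call price V = S·N(d₁) − K·e^{−rT}·N(d₂) = 31.167886 − 19.396719 = 11.771167
ρ = K·T·e^{−rT}·N(d₂) = 19.328830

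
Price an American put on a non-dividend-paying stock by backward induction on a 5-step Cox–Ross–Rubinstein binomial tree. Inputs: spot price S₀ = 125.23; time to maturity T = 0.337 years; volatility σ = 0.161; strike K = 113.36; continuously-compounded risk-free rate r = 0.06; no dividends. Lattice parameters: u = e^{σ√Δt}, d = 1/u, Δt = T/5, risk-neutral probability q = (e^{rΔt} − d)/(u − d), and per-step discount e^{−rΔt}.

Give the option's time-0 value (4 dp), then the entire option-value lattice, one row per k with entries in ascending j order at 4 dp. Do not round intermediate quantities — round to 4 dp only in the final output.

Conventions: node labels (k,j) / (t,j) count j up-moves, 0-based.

price = 0.6097
tree:
0.6097
1.1742 0.1295
2.2243 0.2814 0.0000
4.1220 0.6115 0.0000 0.0000
7.4108 1.3290 0.0000 0.0000 0.0000
11.7480 2.8885 0.0000 0.0000 0.0000 0.0000

params: Δt=0.06740 u=1.04268 d=0.95906 q=0.53801 e^(-rΔt)=0.99596
t_5 payoffs: 11.7480 2.8885 0.0000 0.0000 0.0000 0.0000
k=4: node(4,0) S=105.9492 payoff=7.4108 vs cont=6.9533 → 7.4108 [stop]  node(4,1) S=115.1869 payoff=0.0000 vs cont=1.3290 → 1.3290 [wait]  node(4,2) S=125.2300 payoff=0.0000 vs cont=0.0000 → 0.0000 [wait]  node(4,3) S=136.1488 payoff=0.0000 vs cont=0.0000 → 0.0000 [wait]  node(4,4) S=148.0195 payoff=0.0000 vs cont=0.0000 → 0.0000 [wait]
k=3: node(3,0) S=110.4715 payoff=2.8885 vs cont=4.1220 → 4.1220 [wait]  node(3,1) S=120.1035 payoff=0.0000 vs cont=0.6115 → 0.6115 [wait]  node(3,2) S=130.5753 payoff=0.0000 vs cont=0.0000 → 0.0000 [wait]  node(3,3) S=141.9601 payoff=0.0000 vs cont=0.0000 → 0.0000 [wait]
k=2: node(2,0) S=115.1869 payoff=0.0000 vs cont=2.2243 → 2.2243 [wait]  node(2,1) S=125.2300 payoff=0.0000 vs cont=0.2814 → 0.2814 [wait]  node(2,2) S=136.1488 payoff=0.0000 vs cont=0.0000 → 0.0000 [wait]
k=1: node(1,0) S=120.1035 payoff=0.0000 vs cont=1.1742 → 1.1742 [wait]  node(1,1) S=130.5753 payoff=0.0000 vs cont=0.1295 → 0.1295 [wait]
k=0: node(0,0) S=125.2300 payoff=0.0000 vs cont=0.6097 → 0.6097 [wait]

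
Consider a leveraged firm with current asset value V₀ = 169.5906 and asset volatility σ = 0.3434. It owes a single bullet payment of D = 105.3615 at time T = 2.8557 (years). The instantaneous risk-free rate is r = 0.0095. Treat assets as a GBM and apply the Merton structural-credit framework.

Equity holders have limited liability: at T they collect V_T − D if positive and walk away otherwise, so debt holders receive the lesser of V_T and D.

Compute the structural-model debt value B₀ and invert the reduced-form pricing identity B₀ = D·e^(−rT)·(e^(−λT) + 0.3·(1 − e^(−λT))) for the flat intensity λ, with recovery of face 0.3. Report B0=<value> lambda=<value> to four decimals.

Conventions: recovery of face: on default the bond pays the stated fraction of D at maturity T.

With assets at 169.5906 and a single debt payment of 105.3615 at 2.8557 years:
d₁ = [ln(V₀/D) + (r + σ²/2)T] / (σ√T)
   = [ln(169.5906/105.3615) + (0.0095 + 0.5·0.3434²)·2.8557] / (0.3434·√2.8557)
   = [0.475990 + 0.195506] / 0.580305 = 1.157143
d₂ = d₁ − σ√T = 1.157143 − 0.580305 = 0.576838
N(d₁) = 0.876393,  N(d₂) = 0.717975,  e^(−rT) = 0.973236
E₀ = V₀·N(d₁) − D·e^(−rT)·N(d₂)
   = 169.5906·0.876393 − 105.3615·0.973236·0.717975 = 75.005702
B₀ = V₀ − E₀ = 169.5906 − 75.005702 = 94.584898
e^(−λT) = (B₀·e^(rT)/D − 0.3)/(1 − 0.3) = (94.5849·1.027500/105.3615 − 0.3)/0.7 = 0.88915078
λ = −ln(0.88915078)/2.8557 = 0.041142

B0=94.5849 lambda=0.0411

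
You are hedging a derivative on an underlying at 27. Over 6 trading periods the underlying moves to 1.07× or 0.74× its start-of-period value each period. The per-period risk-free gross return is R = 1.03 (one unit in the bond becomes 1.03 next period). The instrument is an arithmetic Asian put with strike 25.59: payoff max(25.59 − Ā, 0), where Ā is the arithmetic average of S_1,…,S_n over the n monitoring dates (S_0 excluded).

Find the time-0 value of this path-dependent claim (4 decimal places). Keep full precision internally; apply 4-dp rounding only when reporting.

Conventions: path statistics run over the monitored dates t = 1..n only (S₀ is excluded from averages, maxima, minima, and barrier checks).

price = 0.6214

Risk-neutral up-probability p* = (R−d)/(u−d) = (1.03−0.74)/(1.07−0.74) = 0.8788; the claim prices as the p*-weighted sum of path payoffs discounted by R^6.
Enumerate all 2^6 = 64 price paths (U = up ×1.07, D = down ×0.74); each path with k up-moves has probability p*^k·(1−p*)^(6−k).
DDDDDD: Ā=10.7046, payoff=14.8854, prob=0.000003
UDDDDD: Ā=15.4783, payoff=10.1117, prob=0.000023
DUDDDD: Ā=13.9933, payoff=11.5967, prob=0.000023
UUDDDD: Ā=20.2335, payoff=5.3565, prob=0.000167
DDUDDD: Ā=12.8944, payoff=12.6956, prob=0.000023
UDUDDD: Ā=18.6445, payoff=6.9455, prob=0.000167
DUUDDD: Ā=17.1595, payoff=8.4305, prob=0.000167
UUUDDD: Ā=24.8118, payoff=0.7782, prob=0.001209
DDDUDD: Ā=12.0812, payoff=13.5088, prob=0.000023
UDDUDD: Ā=17.4687, payoff=8.1213, prob=0.000167
DUDUDD: Ā=15.9837, payoff=9.6063, prob=0.000167
UUDUDD: Ā=23.1116, payoff=2.4784, prob=0.001209
DDUUDD: Ā=14.8848, payoff=10.7052, prob=0.000167
UDUUDD: Ā=21.5226, payoff=4.0674, prob=0.001209
DUUUDD: Ā=20.0376, payoff=5.5524, prob=0.001209
UUUUDD: Ā=28.9733, payoff=0.0000, prob=0.008763
DDDDUD: Ā=11.4794, payoff=14.1106, prob=0.000023
UDDDUD: Ā=16.5986, payoff=8.9914, prob=0.000167
DUDDUD: Ā=15.1136, payoff=10.4764, prob=0.000167
UUDDUD: Ā=21.8535, payoff=3.7365, prob=0.001209
DDUDUD: Ā=14.0147, payoff=11.5753, prob=0.000167
UDUDUD: Ā=20.2645, payoff=5.3255, prob=0.001209
DUUDUD: Ā=18.7795, payoff=6.8105, prob=0.001209
UUUDUD: Ā=27.1542, payoff=0.0000, prob=0.008763
DDDUUD: Ā=13.2015, payoff=12.3885, prob=0.000167
UDDUUD: Ā=19.0887, payoff=6.5013, prob=0.001209
DUDUUD: Ā=17.6037, payoff=7.9863, prob=0.001209
UUDUUD: Ā=25.4540, payoff=0.1360, prob=0.008763
DDUUUD: Ā=16.5048, payoff=9.0852, prob=0.001209
UDUUUD: Ā=23.8650, payoff=1.7250, prob=0.008763
DUUUUD: Ā=22.3800, payoff=3.2100, prob=0.008763
UUUUUD: Ā=32.3603, payoff=0.0000, prob=0.063528
DDDDDU: Ā=11.0341, payoff=14.5559, prob=0.000023
UDDDDU: Ā=15.9547, payoff=9.6353, prob=0.000167
DUDDDU: Ā=14.4697, payoff=11.1203, prob=0.000167
UUDDDU: Ā=20.9224, payoff=4.6676, prob=0.001209
DDUDDU: Ā=13.3708, payoff=12.2192, prob=0.000167
UDUDDU: Ā=19.3335, payoff=6.2565, prob=0.001209
DUUDDU: Ā=17.8485, payoff=7.7415, prob=0.001209
UUUDDU: Ā=25.8080, payoff=0.0000, prob=0.008763
DDDUDU: Ā=12.5576, payoff=13.0324, prob=0.000167
UDDUDU: Ā=18.1577, payoff=7.4323, prob=0.001209
DUDUDU: Ā=16.6727, payoff=8.9173, prob=0.001209
UUDUDU: Ā=24.1078, payoff=1.4822, prob=0.008763
DDUUDU: Ā=15.5738, payoff=10.0162, prob=0.001209
UDUUDU: Ā=22.5188, payoff=3.0712, prob=0.008763
DUUUDU: Ā=21.0338, payoff=4.5562, prob=0.008763
UUUUDU: Ā=30.4138, payoff=0.0000, prob=0.063528
DDDDUU: Ā=11.9559, payoff=13.6341, prob=0.000167
UDDDUU: Ā=17.2876, payoff=8.3024, prob=0.001209
DUDDUU: Ā=15.8026, payoff=9.7874, prob=0.001209
UUDDUU: Ā=22.8496, payoff=2.7404, prob=0.008763
DDUDUU: Ā=14.7037, payoff=10.8863, prob=0.001209
UDUDUU: Ā=21.2607, payoff=4.3293, prob=0.008763
DUUDUU: Ā=19.7757, payoff=5.8143, prob=0.008763
UUUDUU: Ā=28.5946, payoff=0.0000, prob=0.063528
DDDUUU: Ā=13.8905, payoff=11.6995, prob=0.001209
UDDUUU: Ā=20.0849, payoff=5.5051, prob=0.008763
DUDUUU: Ā=18.5999, payoff=6.9901, prob=0.008763
UUDUUU: Ā=26.8944, payoff=0.0000, prob=0.063528
DDUUUU: Ā=17.5010, payoff=8.0890, prob=0.008763
UDUUUU: Ā=25.3055, payoff=0.2845, prob=0.063528
DUUUUU: Ā=23.8205, payoff=1.7695, prob=0.063528
UUUUUU: Ā=34.4431, payoff=0.0000, prob=0.460579
Price = Σ prob·payoff / R^6 = 0.742027 / 1.194052 = 0.6214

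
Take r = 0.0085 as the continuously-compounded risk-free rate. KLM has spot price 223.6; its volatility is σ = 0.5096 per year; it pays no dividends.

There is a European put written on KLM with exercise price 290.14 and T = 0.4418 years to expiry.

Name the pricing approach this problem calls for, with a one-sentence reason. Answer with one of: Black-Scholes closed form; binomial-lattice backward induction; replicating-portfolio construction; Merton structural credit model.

Key observation: the strike-290.14 put on KLM is European-exercise on a continuously-modelled lognormal underlying, so its value is a single closed-form evaluation.

framework: Black-Scholes closed form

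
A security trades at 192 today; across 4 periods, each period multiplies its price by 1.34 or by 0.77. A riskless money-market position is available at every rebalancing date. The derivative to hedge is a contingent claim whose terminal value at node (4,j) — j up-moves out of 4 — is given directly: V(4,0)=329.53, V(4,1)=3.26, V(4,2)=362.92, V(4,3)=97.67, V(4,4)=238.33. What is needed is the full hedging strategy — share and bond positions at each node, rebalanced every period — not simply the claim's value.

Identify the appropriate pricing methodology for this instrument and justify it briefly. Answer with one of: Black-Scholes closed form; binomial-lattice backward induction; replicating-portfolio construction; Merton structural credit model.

framework: replicating-portfolio construction

Key observation: the task asks for the hedge itself — share and bond holdings at every node of the 4-period tree on spot 192 with factors 1.34/0.77 — which is exactly what the replicating-portfolio construction produces.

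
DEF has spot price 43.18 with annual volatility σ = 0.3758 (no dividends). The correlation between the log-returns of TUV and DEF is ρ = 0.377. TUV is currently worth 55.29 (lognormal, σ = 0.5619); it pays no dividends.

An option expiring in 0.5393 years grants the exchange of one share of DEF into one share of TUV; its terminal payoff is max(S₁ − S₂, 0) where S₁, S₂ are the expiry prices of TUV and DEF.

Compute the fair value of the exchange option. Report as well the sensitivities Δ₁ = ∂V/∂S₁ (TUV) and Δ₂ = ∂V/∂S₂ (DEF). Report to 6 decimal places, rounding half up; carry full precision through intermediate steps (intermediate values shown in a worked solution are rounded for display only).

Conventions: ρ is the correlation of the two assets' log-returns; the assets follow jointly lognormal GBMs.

exchange price = 15.287714
Δ1 = 0.793119
Δ2 = -0.661507

σ_eff = √(σ₁² + σ₂² − 2ρσ₁σ₂) = √(0.5619² + 0.3758² − 2·0.377·0.5619·0.3758) = 0.545657
d₁ = (ln(S₁/S₂) + (q₂ − q₁ + σ_eff²/2)T) / (σ_eff√T) = (ln(55.29/43.18) + (0.0 − 0.0 + 0.148871)·0.5393) / 0.400714 = 0.817292
d₂ = d₁ − σ_eff√T = 0.817292 − 0.400714 = 0.416578
N(d₁) = 0.793119,  N(d₂) = 0.661507
V = S₁·e^{−q₁T}·N(d₁) − S₂·e^{−q₂T}·N(d₂) = 43.851566 − 28.563852 = 15.287714
Key observation: r never enters — measured in units of DEF, the claim is a call on S₁/S₂ struck at 1, so only the dividend yields and σ_eff matter.
Δ₁ = e^{−q₁T}·N(d₁) = 0.793119;  Δ₂ = −e^{−q₂T}·N(d₂) = -0.661507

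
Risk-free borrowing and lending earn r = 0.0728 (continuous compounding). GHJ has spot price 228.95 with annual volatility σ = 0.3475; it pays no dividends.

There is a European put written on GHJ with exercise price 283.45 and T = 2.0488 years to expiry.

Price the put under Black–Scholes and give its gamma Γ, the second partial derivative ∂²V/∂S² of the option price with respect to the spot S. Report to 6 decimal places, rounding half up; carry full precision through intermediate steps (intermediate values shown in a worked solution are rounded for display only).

σ√T = 0.3475·√2.0488 = 0.497399
d₁ = (ln(S/K) + (r+σ²/2)T) / (σ√T) = (ln(228.95/283.45) + (0.0728+0.3475²/2)·2.0488) / 0.497399 = (-0.213532 + 0.272855) / 0.497399 = 0.119267
d₂ = d₁ − σ√T = 0.119267 − 0.497399 = -0.378132
e^{−rT} = 0.861438
N(−d₁) = 0.452532,  N(−d₂) = 0.647334
Put price V = K·e^{−rT}·N(−d₂) − S·N(−d₁) = 158.062353 − 103.607182 = 54.455171
φ(d₁) = (1/√(2π))·e^{−d₁²/2} = 0.396115
Γ = φ(d₁) / (S·σ·√T) = 0.003478

price = 54.455171
Γ = 0.003478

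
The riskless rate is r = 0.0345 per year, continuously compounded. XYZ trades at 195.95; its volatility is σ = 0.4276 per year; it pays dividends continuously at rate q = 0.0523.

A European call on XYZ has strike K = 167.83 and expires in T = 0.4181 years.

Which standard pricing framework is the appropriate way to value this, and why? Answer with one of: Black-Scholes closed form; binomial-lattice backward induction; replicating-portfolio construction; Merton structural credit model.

framework: Black-Scholes closed form

Key observation: the instrument is a plain European call (strike 167.83) on a lognormal asset; the exact continuous-time formula applies directly.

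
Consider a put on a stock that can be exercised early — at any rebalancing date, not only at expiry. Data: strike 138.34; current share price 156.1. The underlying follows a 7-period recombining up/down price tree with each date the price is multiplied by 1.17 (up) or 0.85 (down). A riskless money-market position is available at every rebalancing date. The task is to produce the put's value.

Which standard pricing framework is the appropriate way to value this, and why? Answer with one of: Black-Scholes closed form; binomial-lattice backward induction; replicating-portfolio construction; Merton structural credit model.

framework: binomial-lattice backward induction

Key observation: the put (strike 138.34 on spot 156.1) is American-style on a 7-step discrete price model, so the early-exercise decision at every node requires stepwise backward valuation — a closed form cannot price the exercise right.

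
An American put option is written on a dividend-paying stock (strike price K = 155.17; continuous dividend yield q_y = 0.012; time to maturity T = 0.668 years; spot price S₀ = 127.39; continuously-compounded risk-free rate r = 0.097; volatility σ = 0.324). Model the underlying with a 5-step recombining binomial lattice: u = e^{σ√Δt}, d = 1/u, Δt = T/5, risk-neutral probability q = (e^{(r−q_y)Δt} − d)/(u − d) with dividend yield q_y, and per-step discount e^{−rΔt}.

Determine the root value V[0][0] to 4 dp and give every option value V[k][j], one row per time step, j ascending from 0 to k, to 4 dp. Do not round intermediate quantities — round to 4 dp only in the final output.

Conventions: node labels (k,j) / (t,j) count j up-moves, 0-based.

price = 29.1785
tree:
29.1785
42.0073 18.0008
54.6456 28.1875 8.9952
65.8724 42.0073 16.0647 2.6572
75.8454 54.6456 27.7800 5.5911 0.0000
84.7046 65.8724 42.0073 11.7640 0.0000 0.0000

Δt=0.13360  u=1.12572  d=0.88832  q=0.51853  discount=0.98712
step 5 (expiry): payoffs max(K−S,0) = 84.7046 65.8724 42.0073 11.7640 0.0000 0.0000
k=4: (k=4,j=0): S=79.3246, K−S=75.8454, hold=73.9746 ⇒ V=75.8454 exercise | (k=4,j=1): S=100.5244, K−S=54.6456, hold=52.8087 ⇒ V=54.6456 exercise | (k=4,j=2): S=127.3900, K−S=27.7800, hold=25.9862 ⇒ V=27.7800 exercise | (k=4,j=3): S=161.4355, K−S=0.0000, hold=5.5911 ⇒ V=5.5911 continue | (k=4,j=4): S=204.5799, K−S=0.0000, hold=0.0000 ⇒ V=0.0000 continue
k=3: (k=3,j=0): S=89.2976, K−S=65.8724, hold=64.0176 ⇒ V=65.8724 exercise | (k=3,j=1): S=113.1627, K−S=42.0073, hold=40.1906 ⇒ V=42.0073 exercise | (k=3,j=2): S=143.4060, K−S=11.7640, hold=16.0647 ⇒ V=16.0647 continue | (k=3,j=3): S=181.7318, K−S=0.0000, hold=2.6572 ⇒ V=2.6572 continue
k=2: (k=2,j=0): S=100.5244, K−S=54.6456, hold=52.8087 ⇒ V=54.6456 exercise | (k=2,j=1): S=127.3900, K−S=27.7800, hold=28.1875 ⇒ V=28.1875 continue | (k=2,j=2): S=161.4355, K−S=0.0000, hold=8.9952 ⇒ V=8.9952 continue
k=1: (k=1,j=0): S=113.1627, K−S=42.0073, hold=40.3992 ⇒ V=42.0073 exercise | (k=1,j=1): S=143.4060, K−S=11.7640, hold=18.0008 ⇒ V=18.0008 continue
k=0: (k=0,j=0): S=127.3900, K−S=27.7800, hold=29.1785 ⇒ V=29.1785 continue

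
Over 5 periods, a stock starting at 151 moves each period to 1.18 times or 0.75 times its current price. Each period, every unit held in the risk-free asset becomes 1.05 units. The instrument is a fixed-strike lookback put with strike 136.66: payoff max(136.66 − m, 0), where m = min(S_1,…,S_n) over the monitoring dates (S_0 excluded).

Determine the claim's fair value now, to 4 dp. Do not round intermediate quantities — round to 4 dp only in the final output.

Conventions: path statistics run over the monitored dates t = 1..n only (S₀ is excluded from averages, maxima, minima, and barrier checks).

price = 14.4776

Risk-neutral up-probability p* = (R−d)/(u−d) = (1.05−0.75)/(1.18−0.75) = 0.6977; the claim prices as the p*-weighted sum of path payoffs discounted by R^5.
Enumerate all 2^5 = 32 price paths (U = up ×1.18, D = down ×0.75); each path with k up-moves has probability p*^k·(1−p*)^(5−k).
DDDDD: m=35.8330, payoff=100.8270, prob=0.002526
UDDDD: m=56.3773, payoff=80.2827, prob=0.005828
DUDDD: m=56.3773, payoff=80.2827, prob=0.005828
UUDDD: m=88.7002, payoff=47.9598, prob=0.013450
DDUDD: m=56.3773, payoff=80.2827, prob=0.005828
UDUDD: m=88.7002, payoff=47.9598, prob=0.013450
DUUDD: m=88.7002, payoff=47.9598, prob=0.013450
UUUDD: m=139.5550, payoff=0.0000, prob=0.031039
DDDUD: m=56.3773, payoff=80.2827, prob=0.005828
UDDUD: m=88.7002, payoff=47.9598, prob=0.013450
DUDUD: m=88.7002, payoff=47.9598, prob=0.013450
UUDUD: m=139.5550, payoff=0.0000, prob=0.031039
DDUUD: m=84.9375, payoff=51.7225, prob=0.013450
UDUUD: m=133.6350, payoff=3.0250, prob=0.031039
DUUUD: m=113.2500, payoff=23.4100, prob=0.031039
UUUUD: m=178.1800, payoff=0.0000, prob=0.071629
DDDDU: m=47.7773, payoff=88.8827, prob=0.005828
UDDDU: m=75.1697, payoff=61.4903, prob=0.013450
DUDDU: m=75.1697, payoff=61.4903, prob=0.013450
UUDDU: m=118.2670, payoff=18.3930, prob=0.031039
DDUDU: m=75.1697, payoff=61.4903, prob=0.013450
UDUDU: m=118.2670, payoff=18.3930, prob=0.031039
DUUDU: m=113.2500, payoff=23.4100, prob=0.031039
UUUDU: m=178.1800, payoff=0.0000, prob=0.071629
DDDUU: m=63.7031, payoff=72.9569, prob=0.013450
UDDUU: m=100.2262, payoff=36.4338, prob=0.031039
DUDUU: m=100.2262, payoff=36.4338, prob=0.031039
UUDUU: m=157.6893, payoff=0.0000, prob=0.071629
DDUUU: m=84.9375, payoff=51.7225, prob=0.031039
UDUUU: m=133.6350, payoff=3.0250, prob=0.071629
DUUUU: m=113.2500, payoff=23.4100, prob=0.071629
UUUUU: m=178.1800, payoff=0.0000, prob=0.165297
Price = Σ prob·payoff / R^5 = 18.477494 / 1.276282 = 14.4776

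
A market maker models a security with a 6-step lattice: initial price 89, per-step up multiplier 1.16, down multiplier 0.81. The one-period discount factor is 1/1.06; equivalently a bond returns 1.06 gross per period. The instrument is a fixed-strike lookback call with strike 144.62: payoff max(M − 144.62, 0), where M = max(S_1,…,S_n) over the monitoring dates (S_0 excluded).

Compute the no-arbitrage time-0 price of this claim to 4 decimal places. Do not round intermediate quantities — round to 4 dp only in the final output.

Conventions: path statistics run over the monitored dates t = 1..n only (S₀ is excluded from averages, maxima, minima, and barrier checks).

Risk-neutral up-probability p* = (R−d)/(u−d) = (1.06−0.81)/(1.16−0.81) = 0.7143; the claim prices as the p*-weighted sum of path payoffs discounted by R^6.
Enumerate all 2^6 = 64 price paths (U = up ×1.16, D = down ×0.81); each path with k up-moves has probability p*^k·(1−p*)^(6−k).
DDDDDD: M=72.0900, payoff=0.0000, prob=0.000544
UDDDDD: M=103.2400, payoff=0.0000, prob=0.001360
DUDDDD: M=83.6244, payoff=0.0000, prob=0.001360
UUDDDD: M=119.7584, payoff=0.0000, prob=0.003400
DDUDDD: M=72.0900, payoff=0.0000, prob=0.001360
UDUDDD: M=103.2400, payoff=0.0000, prob=0.003400
DUUDDD: M=97.0043, payoff=0.0000, prob=0.003400
UUUDDD: M=138.9197, payoff=0.0000, prob=0.008500
DDDUDD: M=72.0900, payoff=0.0000, prob=0.001360
UDDUDD: M=103.2400, payoff=0.0000, prob=0.003400
DUDUDD: M=83.6244, payoff=0.0000, prob=0.003400
UUDUDD: M=119.7584, payoff=0.0000, prob=0.008500
DDUUDD: M=78.5735, payoff=0.0000, prob=0.003400
UDUUDD: M=112.5250, payoff=0.0000, prob=0.008500
DUUUDD: M=112.5250, payoff=0.0000, prob=0.008500
UUUUDD: M=161.1469, payoff=16.5269, prob=0.021250
DDDDUD: M=72.0900, payoff=0.0000, prob=0.001360
UDDDUD: M=103.2400, payoff=0.0000, prob=0.003400
DUDDUD: M=83.6244, payoff=0.0000, prob=0.003400
UUDDUD: M=119.7584, payoff=0.0000, prob=0.008500
DDUDUD: M=72.0900, payoff=0.0000, prob=0.003400
UDUDUD: M=103.2400, payoff=0.0000, prob=0.008500
DUUDUD: M=97.0043, payoff=0.0000, prob=0.008500
UUUDUD: M=138.9197, payoff=0.0000, prob=0.021250
DDDUUD: M=72.0900, payoff=0.0000, prob=0.003400
UDDUUD: M=103.2400, payoff=0.0000, prob=0.008500
DUDUUD: M=91.1452, payoff=0.0000, prob=0.008500
UUDUUD: M=130.5290, payoff=0.0000, prob=0.021250
DDUUUD: M=91.1452, payoff=0.0000, prob=0.008500
UDUUUD: M=130.5290, payoff=0.0000, prob=0.021250
DUUUUD: M=130.5290, payoff=0.0000, prob=0.021250
UUUUUD: M=186.9304, payoff=42.3104, prob=0.053124
DDDDDU: M=72.0900, payoff=0.0000, prob=0.001360
UDDDDU: M=103.2400, payoff=0.0000, prob=0.003400
DUDDDU: M=83.6244, payoff=0.0000, prob=0.003400
UUDDDU: M=119.7584, payoff=0.0000, prob=0.008500
DDUDDU: M=72.0900, payoff=0.0000, prob=0.003400
UDUDDU: M=103.2400, payoff=0.0000, prob=0.008500
DUUDDU: M=97.0043, payoff=0.0000, prob=0.008500
UUUDDU: M=138.9197, payoff=0.0000, prob=0.021250
DDDUDU: M=72.0900, payoff=0.0000, prob=0.003400
UDDUDU: M=103.2400, payoff=0.0000, prob=0.008500
DUDUDU: M=83.6244, payoff=0.0000, prob=0.008500
UUDUDU: M=119.7584, payoff=0.0000, prob=0.021250
DDUUDU: M=78.5735, payoff=0.0000, prob=0.008500
UDUUDU: M=112.5250, payoff=0.0000, prob=0.021250
DUUUDU: M=112.5250, payoff=0.0000, prob=0.021250
UUUUDU: M=161.1469, payoff=16.5269, prob=0.053124
DDDDUU: M=72.0900, payoff=0.0000, prob=0.003400
UDDDUU: M=103.2400, payoff=0.0000, prob=0.008500
DUDDUU: M=83.6244, payoff=0.0000, prob=0.008500
UUDDUU: M=119.7584, payoff=0.0000, prob=0.021250
DDUDUU: M=73.8276, payoff=0.0000, prob=0.008500
UDUDUU: M=105.7285, payoff=0.0000, prob=0.021250
DUUDUU: M=105.7285, payoff=0.0000, prob=0.021250
UUUDUU: M=151.4136, payoff=6.7936, prob=0.053124
DDDUUU: M=73.8276, payoff=0.0000, prob=0.008500
UDDUUU: M=105.7285, payoff=0.0000, prob=0.021250
DUDUUU: M=105.7285, payoff=0.0000, prob=0.021250
UUDUUU: M=151.4136, payoff=6.7936, prob=0.053124
DDUUUU: M=105.7285, payoff=0.0000, prob=0.021250
UDUUUU: M=151.4136, payoff=6.7936, prob=0.053124
DUUUUU: M=151.4136, payoff=6.7936, prob=0.053124
UUUUUU: M=216.8393, payoff=72.2193, prob=0.132810
Price = Σ prob·payoff / R^6 = 14.511958 / 1.418519 = 10.2304

price = 10.2304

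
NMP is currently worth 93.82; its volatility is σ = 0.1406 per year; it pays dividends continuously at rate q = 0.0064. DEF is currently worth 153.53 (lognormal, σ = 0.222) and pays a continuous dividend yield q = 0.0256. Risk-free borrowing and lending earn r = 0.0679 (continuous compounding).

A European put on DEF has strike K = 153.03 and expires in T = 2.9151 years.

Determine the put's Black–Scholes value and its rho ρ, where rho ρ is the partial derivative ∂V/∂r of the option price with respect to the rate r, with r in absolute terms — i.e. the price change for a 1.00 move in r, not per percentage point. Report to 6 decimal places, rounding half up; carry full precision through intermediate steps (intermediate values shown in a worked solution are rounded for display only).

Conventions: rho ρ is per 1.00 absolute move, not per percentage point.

σ√T = 0.222·√2.9151 = 0.379035
d₁ = (ln(S/K) + (r−q+σ²/2)T) / (σ√T) = (ln(153.53/153.03) + (0.0679−0.0256+0.222²/2)·2.9151) / 0.379035 = (0.003262 + 0.195143) / 0.379035 = 0.523446
d₂ = d₁ − σ√T = 0.523446 − 0.379035 = 0.144411
e^{−rT} = 0.820423
e^{−qT} = 0.928090
N(−d₁) = 0.300332,  N(−d₂) = 0.442588
Put price V = K·e^{−rT}·N(−d₂) − S·e^{−qT}·N(−d₁) = 55.566623 − 42.794186 = 12.772438
ρ = −K·T·e^{−rT}·N(−d₂) = -161.982263

price = 12.772438
ρ = -161.982263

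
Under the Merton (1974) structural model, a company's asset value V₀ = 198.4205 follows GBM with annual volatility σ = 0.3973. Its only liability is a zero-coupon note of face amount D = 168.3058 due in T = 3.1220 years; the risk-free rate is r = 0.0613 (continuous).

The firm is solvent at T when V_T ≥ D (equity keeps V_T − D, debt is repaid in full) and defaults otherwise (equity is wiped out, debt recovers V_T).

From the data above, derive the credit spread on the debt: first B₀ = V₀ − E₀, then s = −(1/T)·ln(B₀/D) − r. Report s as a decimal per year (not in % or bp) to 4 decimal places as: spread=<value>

Equity is a call on the firm's assets struck at D = 168.3058:
d₁ = [ln(V₀/D) + (r + σ²/2)T] / (σ√T)
   = [ln(198.4205/168.3058) + (0.0613 + 0.5·0.3973²)·3.1220] / (0.3973·√3.1220)
   = [0.164606 + 0.437778] / 0.701997 = 0.858101
d₂ = d₁ − σ√T = 0.858101 − 0.701997 = 0.156105
N(d₁) = 0.804582,  N(d₂) = 0.562025,  e^(−rT) = 0.825820
E₀ = V₀·N(d₁) − D·e^(−rT)·N(d₂)
   = 198.4205·0.804582 − 168.3058·0.825820·0.562025 = 81.529536
B₀ = V₀ − E₀ = 198.4205 − 81.529536 = 116.890964
spread = −(1/T)·ln(B₀/D) − r = −(1/3.1220)·ln(116.890964/168.3058) − 0.0613 = 0.05546521

spread=0.0555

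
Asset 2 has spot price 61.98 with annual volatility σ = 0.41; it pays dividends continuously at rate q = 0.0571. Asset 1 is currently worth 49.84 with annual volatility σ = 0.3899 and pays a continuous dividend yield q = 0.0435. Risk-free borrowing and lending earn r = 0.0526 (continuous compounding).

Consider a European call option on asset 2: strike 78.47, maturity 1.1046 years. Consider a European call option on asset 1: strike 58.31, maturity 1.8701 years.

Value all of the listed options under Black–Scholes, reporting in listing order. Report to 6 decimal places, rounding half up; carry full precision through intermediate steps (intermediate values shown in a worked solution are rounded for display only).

[asset 2 call K=78.47]
σ√T = 0.41·√1.1046 = 0.430910
d₁ = (ln(S/K) + (r−q+σ²/2)T) / (σ√T) = (ln(61.98/78.47) + (0.0526−0.0571+0.41²/2)·1.1046) / 0.430910 = (-0.235905 + 0.087871) / 0.430910 = -0.343538
d₂ = d₁ − σ√T = -0.343538 − 0.430910 = -0.774447
e^{−rT} = 0.943554
e^{−qT} = 0.938875
N(d₁) = 0.365597,  N(d₂) = 0.219333
price = S·e^{−qT}·N(d₁) − K·e^{−rT}·N(d₂) = 21.274636 − 16.239571 = 5.035065
[asset 1 call K=58.31]
σ√T = 0.3899·√1.8701 = 0.533194
d₁ = (ln(S/K) + (r−q+σ²/2)T) / (σ√T) = (ln(49.84/58.31) + (0.0526−0.0435+0.3899²/2)·1.8701) / 0.533194 = (-0.156956 + 0.159166) / 0.533194 = 0.004146
d₂ = d₁ − σ√T = 0.004146 − 0.533194 = -0.529049
e^{−rT} = 0.906316
e^{−qT} = 0.921872
N(d₁) = 0.501654,  N(d₂) = 0.298386
price = S·e^{−qT}·N(d₁) − K·e^{−rT}·N(d₂) = 23.049026 − 15.768876 = 7.280150

price(asset 2 call K=78.47) = 5.035065
price(asset 1 call K=58.31) = 7.280150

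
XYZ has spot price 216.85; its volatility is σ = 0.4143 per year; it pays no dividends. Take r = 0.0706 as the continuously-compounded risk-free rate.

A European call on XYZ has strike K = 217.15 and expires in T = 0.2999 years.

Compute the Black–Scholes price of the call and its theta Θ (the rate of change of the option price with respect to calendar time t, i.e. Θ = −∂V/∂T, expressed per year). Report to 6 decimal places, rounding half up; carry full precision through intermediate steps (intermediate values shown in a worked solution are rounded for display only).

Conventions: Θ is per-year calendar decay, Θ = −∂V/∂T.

σ√T = 0.4143·√0.2999 = 0.226884
d₁ = (ln(S/K) + (r+σ²/2)T) / (σ√T) = (ln(216.85/217.15) + (0.0706+0.4143²/2)·0.2999) / 0.226884 = (-0.001382 + 0.046911) / 0.226884 = 0.200669
d₂ = d₁ − σ√T = 0.200669 − 0.226884 = -0.026214
e^{−rT} = 0.979050
N(d₁) = 0.579521,  N(d₂) = 0.489543
Call price V = S·N(d₁) − K·e^{−rT}·N(d₂) = 125.669205 − 104.077176 = 21.592029
φ(d₁) = (1/√(2π))·e^{−d₁²/2} = 0.390990
Θ = −S·φ(d₁)·σ/(2√T) − r·K·e^{−rT}·N(d₂) = −32.071708 − 7.347849 = -39.419557

price = 21.592029
Θ = -39.419557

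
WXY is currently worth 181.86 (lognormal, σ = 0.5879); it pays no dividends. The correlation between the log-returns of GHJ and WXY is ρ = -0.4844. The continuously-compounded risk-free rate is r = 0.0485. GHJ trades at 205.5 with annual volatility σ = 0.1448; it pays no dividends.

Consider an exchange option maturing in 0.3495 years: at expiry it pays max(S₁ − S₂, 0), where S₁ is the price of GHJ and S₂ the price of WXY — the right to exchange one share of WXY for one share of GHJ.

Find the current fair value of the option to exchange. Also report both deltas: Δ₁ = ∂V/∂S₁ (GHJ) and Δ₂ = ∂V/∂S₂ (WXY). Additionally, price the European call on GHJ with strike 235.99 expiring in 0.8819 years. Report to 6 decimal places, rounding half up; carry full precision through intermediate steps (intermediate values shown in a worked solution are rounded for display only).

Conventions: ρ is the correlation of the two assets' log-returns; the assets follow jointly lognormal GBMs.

σ_eff = √(σ₁² + σ₂² − 2ρσ₁σ₂) = √(0.1448² + 0.5879² − 2·-0.4844·0.1448·0.5879) = 0.670123
d₁ = (ln(S₁/S₂) + (q₂ − q₁ + σ_eff²/2)T) / (σ_eff√T) = (ln(205.5/181.86) + (0.0 − 0.0 + 0.224533)·0.3495) / 0.396167 = 0.506562
d₂ = d₁ − σ_eff√T = 0.506562 − 0.396167 = 0.110395
N(d₁) = 0.693769,  N(d₂) = 0.543952
V = S₁·e^{−q₁T}·N(d₁) − S₂·e^{−q₂T}·N(d₂) = 142.569487 − 98.923070 = 43.646417
Δ₁ = e^{−q₁T}·N(d₁) = 0.693769;  Δ₂ = −e^{−q₂T}·N(d₂) = -0.543952
[vanilla: GHJ call K=235.99]
σ√T = 0.1448·√0.8819 = 0.135981
d₁ = (ln(S/K) + (r+σ²/2)T) / (σ√T) = (ln(205.5/235.99) + (0.0485+0.1448²/2)·0.8819) / 0.135981 = (-0.138343 + 0.052018) / 0.135981 = -0.634837
d₂ = d₁ − σ√T = -0.634837 − 0.135981 = -0.770818
e^{−rT} = 0.958130
N(d₁) = 0.262767,  N(d₂) = 0.220407
price = S·N(d₁) − K·e^{−rT}·N(d₂) = 53.998664 − 49.836074 = 4.162590

exchange price = 43.646417
Δ1 = 0.693769
Δ2 = -0.543952
price(GHJ call K=235.99) = 4.162590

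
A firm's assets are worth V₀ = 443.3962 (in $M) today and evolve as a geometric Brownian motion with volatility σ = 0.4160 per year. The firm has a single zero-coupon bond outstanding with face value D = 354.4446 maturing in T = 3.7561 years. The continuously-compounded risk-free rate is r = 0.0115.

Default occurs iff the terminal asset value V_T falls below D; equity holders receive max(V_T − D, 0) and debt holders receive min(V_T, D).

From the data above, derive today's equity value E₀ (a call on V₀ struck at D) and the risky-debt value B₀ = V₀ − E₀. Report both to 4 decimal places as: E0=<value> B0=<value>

Work the structural quantities from V₀ = 443.3962 against face 354.4446:
d₁ = [ln(V₀/D) + (r + σ²/2)T] / (σ√T)
   = [ln(443.3962/354.4446) + (0.0115 + 0.5·0.4160²)·3.7561] / (0.4160·√3.7561)
   = [0.223912 + 0.368203] / 0.806235 = 0.734419
d₂ = d₁ − σ√T = 0.734419 − 0.806235 = -0.071816
N(d₁) = 0.768653,  N(d₂) = 0.471374,  e^(−rT) = 0.957724
E₀ = V₀·N(d₁) − D·e^(−rT)·N(d₂)
   = 443.3962·0.768653 − 354.4446·0.957724·0.471374 = 180.805213
B₀ = V₀ − E₀ = 443.3962 − 180.805213 = 262.590987

E0=180.8052 B0=262.5910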